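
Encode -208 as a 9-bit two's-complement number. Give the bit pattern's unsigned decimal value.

208 in 9 bits: 011010000
Invert: 100101111
Add 1:  100110000 = 304
(Check: 2^9 - 208 = 512 - 208 = 304.)

304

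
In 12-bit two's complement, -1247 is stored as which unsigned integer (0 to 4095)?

2849

1247 in 12 bits: 010011011111
Invert: 101100100000
Add 1:  101100100001 = 2849
(Check: 2^12 - 1247 = 4096 - 1247 = 2849.)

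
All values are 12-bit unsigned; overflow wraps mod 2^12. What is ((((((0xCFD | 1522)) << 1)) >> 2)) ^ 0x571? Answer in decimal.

1934

0xCFD = 110011111101
1522 = 010111110010
→ | → 110111111111 = 3583
→ << 1 (mod 2^12) → 101111111110 = 3070
→ >> 2 → 001011111111 = 767
0x571 = 010101110001
→ ^ → 011110001110 = 1934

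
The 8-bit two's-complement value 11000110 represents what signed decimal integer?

pattern = 11000110 (MSB is 1 ⇒ negative)
Invert: 00111001, add 1 → 00111010 = 58, so the value is -58.
(Equivalently: 198 - 2^8 = 198 - 256 = -58.)

-58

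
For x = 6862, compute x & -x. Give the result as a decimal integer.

x = 1101011001110 = 6862
-x (two's complement) = …0010100110010
AND   = 0000000000010 = 2
(x & -x isolates the lowest set bit of x.)

2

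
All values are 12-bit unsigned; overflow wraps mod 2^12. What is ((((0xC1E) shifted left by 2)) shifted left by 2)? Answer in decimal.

0xC1E = 110000011110
→ shifted left by 2 (mod 2^12) → 000001111000 = 120
→ shifted left by 2 (mod 2^12) → 000111100000 = 480

480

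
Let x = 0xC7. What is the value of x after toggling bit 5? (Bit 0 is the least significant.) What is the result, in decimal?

x = 0011000111
bit 5 is currently 0; toggle it via x ^ (1 << 5) = x ^ 32
→ 0011100111 = 231

231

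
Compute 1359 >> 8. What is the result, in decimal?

5

1359 = 10101001111
shift right by 8 → 00000000101 = 5
(equivalently, floor(1359 / 256))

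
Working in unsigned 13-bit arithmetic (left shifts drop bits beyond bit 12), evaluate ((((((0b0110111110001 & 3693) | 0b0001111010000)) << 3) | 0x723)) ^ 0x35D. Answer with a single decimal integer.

0b0110111110001 = 0110111110001
3693 = 0111001101101
→ & → 0110001100001 = 3169
0b0001111010000 = 0001111010000
→ | → 0111111110001 = 4081
→ << 3 (mod 2^13) → 1111110001000 = 8072
0x723 = 0011100100011
→ | → 1111110101011 = 8107
0x35D = 0001101011101
→ ^ → 1110011110110 = 7414

7414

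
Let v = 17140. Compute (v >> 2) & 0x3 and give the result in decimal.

v = 0100001011110100
Shift right by 2: 01000010111101
Mask low 2 bits: 01 = 1

1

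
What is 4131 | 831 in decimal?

4131 = 1000000100011
831 = 0001100111111
 OR → 1001100111111 = 4927

4927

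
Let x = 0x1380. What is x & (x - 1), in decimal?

x = 1001110000000 = 4992
x - 1 = 1001101111111
AND   = 1001100000000 = 4864
(x & (x - 1) clears the lowest set bit of x.)

4864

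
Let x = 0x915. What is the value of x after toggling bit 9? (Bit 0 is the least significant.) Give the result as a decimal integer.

2837

x = 00100100010101
bit 9 is currently 0; toggle it via x ^ (1 << 9) = x ^ 512
→ 00101100010101 = 2837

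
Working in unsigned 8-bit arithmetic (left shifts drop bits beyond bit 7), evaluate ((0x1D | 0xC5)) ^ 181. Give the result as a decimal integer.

0x1D = 00011101
0xC5 = 11000101
→ | → 11011101 = 221
181 = 10110101
→ ^ → 01101000 = 104

104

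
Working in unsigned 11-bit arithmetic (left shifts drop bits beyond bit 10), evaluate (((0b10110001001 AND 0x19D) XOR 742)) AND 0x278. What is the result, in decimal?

0b10110001001 = 10110001001
0x19D = 00110011101
→ AND → 00110001001 = 393
742 = 01011100110
→ XOR → 01101101111 = 879
0x278 = 01001111000
→ AND → 01001101000 = 616

616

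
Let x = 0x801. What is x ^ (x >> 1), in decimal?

x = 100000000001 = 2049
x>>1 = 010000000000
XOR  = 110000000001 = 3073
(x ^ (x >> 1) gives the standard binary-reflected Gray code of x.)

3073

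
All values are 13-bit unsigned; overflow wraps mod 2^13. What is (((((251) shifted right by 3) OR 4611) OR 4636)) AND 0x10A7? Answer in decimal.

251 = 0000011111011
→ shifted right by 3 → 0000000011111 = 31
4611 = 1001000000011
→ OR → 1001000011111 = 4639
4636 = 1001000011100
→ OR → 1001000011111 = 4639
0x10A7 = 1000010100111
→ AND → 1000000000111 = 4103

4103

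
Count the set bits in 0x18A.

0x18A = 110001010
Count the 1s: 1 + 1 + 1 + 1 = 4

4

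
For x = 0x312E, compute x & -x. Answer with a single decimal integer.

x = 11000100101110 = 12590
-x (two's complement) = …00111011010010
AND   = 00000000000010 = 2
(x & -x isolates the lowest set bit of x.)

2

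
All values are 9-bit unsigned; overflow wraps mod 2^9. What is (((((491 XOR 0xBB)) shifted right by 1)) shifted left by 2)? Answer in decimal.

160

491 = 111101011
0xBB = 010111011
→ XOR → 101010000 = 336
→ shifted right by 1 → 010101000 = 168
→ shifted left by 2 (mod 2^9) → 010100000 = 160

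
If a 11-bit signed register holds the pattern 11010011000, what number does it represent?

-360

pattern = 11010011000 (MSB is 1 ⇒ negative)
Invert: 00101100111, add 1 → 00101101000 = 360, so the value is -360.
(Equivalently: 1688 - 2^11 = 1688 - 2048 = -360.)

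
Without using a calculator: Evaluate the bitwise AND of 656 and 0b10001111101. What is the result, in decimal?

16

656 = 01010010000
b = 10001111101
AND → 00000010000 = 16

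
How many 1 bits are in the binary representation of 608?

3

608 = 1001100000
Count the 1s: 1 + 1 + 1 = 3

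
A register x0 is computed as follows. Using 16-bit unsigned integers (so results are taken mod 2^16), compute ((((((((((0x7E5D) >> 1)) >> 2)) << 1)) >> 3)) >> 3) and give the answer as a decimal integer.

126

0x7E5D = 0111111001011101
→ >> 1 → 0011111100101110 = 16174
→ >> 2 → 0000111111001011 = 4043
→ << 1 (mod 2^16) → 0001111110010110 = 8086
→ >> 3 → 0000001111110010 = 1010
→ >> 3 → 0000000001111110 = 126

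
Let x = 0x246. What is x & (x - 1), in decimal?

x = 1001000110 = 582
x - 1 = 1001000101
AND   = 1001000100 = 580
(x & (x - 1) clears the lowest set bit of x.)

580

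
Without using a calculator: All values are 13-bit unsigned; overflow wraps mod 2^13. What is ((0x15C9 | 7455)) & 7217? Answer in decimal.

7185

0x15C9 = 1010111001001
7455 = 1110100011111
→ | → 1110111011111 = 7647
7217 = 1110000110001
→ & → 1110000010001 = 7185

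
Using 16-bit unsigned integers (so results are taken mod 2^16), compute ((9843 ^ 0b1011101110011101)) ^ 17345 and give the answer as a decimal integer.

9843 = 0010011001110011
0b1011101110011101 = 1011101110011101
→ ^ → 1001110111101110 = 40430
17345 = 0100001111000001
→ ^ → 1101111000101111 = 56879

56879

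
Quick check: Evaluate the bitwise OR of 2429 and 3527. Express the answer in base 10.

3583

2429 = 100101111101
3527 = 110111000111
 OR → 110111111111 = 3583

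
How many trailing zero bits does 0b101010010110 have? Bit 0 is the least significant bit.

1

0b101010010110 = 101010010110
Trailing zeros: 1, so the lowest set bit is bit 1 (value 2).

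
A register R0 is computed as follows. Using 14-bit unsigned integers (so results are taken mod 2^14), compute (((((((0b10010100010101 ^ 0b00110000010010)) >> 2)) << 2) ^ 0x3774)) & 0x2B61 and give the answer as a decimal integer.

0b10010100010101 = 10010100010101
0b00110000010010 = 00110000010010
→ ^ → 10100100000111 = 10503
→ >> 2 → 00101001000001 = 2625
→ << 2 (mod 2^14) → 10100100000100 = 10500
0x3774 = 11011101110100
→ ^ → 01111001110000 = 7792
0x2B61 = 10101101100001
→ & → 00101001100000 = 2656

2656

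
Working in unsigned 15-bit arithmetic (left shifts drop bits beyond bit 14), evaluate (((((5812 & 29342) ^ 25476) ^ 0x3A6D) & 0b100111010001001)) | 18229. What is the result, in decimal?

20285

5812 = 001011010110100
29342 = 111001010011110
→ & → 001001010010100 = 4756
25476 = 110001110000100
→ ^ → 111000100010000 = 28944
0x3A6D = 011101001101101
→ ^ → 100101101111101 = 19325
0b100111010001001 = 100111010001001
→ & → 100101000001001 = 18953
18229 = 100011100110101
→ | → 100111100111101 = 20285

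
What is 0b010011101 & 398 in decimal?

140

a = 010011101
398 = 110001110
AND → 010001100 = 140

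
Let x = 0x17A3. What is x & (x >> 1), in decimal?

897

x = 1011110100011 = 6051
x>>1 = 0101111010001
AND  = 0001110000001 = 897
(x & (x >> 1) has a 1 wherever x has two consecutive 1 bits.)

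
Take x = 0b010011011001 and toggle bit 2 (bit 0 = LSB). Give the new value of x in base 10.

x = 010011011001
bit 2 is currently 0; toggle it via x ^ (1 << 2) = x ^ 4
→ 010011011101 = 1245

1245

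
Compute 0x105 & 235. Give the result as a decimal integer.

1

0x105 = 100000101
235 = 011101011
AND → 000000001 = 1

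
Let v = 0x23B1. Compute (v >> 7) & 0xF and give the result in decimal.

v = 10001110110001
Shift right by 7: 1000111
Mask low 4 bits: 0111 = 7

7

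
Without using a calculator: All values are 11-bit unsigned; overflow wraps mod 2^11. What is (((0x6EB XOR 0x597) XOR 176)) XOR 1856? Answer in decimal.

0x6EB = 11011101011
0x597 = 10110010111
→ XOR → 01101111100 = 892
176 = 00010110000
→ XOR → 01111001100 = 972
1856 = 11101000000
→ XOR → 10010001100 = 1164

1164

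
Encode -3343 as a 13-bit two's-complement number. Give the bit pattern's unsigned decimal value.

4849

3343 in 13 bits: 0110100001111
Invert: 1001011110000
Add 1:  1001011110001 = 4849
(Check: 2^13 - 3343 = 8192 - 3343 = 4849.)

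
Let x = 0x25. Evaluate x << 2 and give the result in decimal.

148

0x25 = 00100101
shift left by 2 → 10010100 = 148
(equivalently, 37 × 2^2 = 37 × 4)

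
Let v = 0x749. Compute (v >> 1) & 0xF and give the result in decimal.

v = 011101001001
Shift right by 1: 01110100100
Mask low 4 bits: 0100 = 4

4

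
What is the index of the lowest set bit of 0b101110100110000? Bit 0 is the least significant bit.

4

0b101110100110000 = 101110100110000
Trailing zeros: 4, so the lowest set bit is bit 4 (value 16).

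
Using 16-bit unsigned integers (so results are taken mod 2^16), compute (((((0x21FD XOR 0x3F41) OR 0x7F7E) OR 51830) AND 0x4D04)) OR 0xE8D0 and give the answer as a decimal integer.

0x21FD = 0010000111111101
0x3F41 = 0011111101000001
→ XOR → 0001111010111100 = 7868
0x7F7E = 0111111101111110
→ OR → 0111111111111110 = 32766
51830 = 1100101001110110
→ OR → 1111111111111110 = 65534
0x4D04 = 0100110100000100
→ AND → 0100110100000100 = 19716
0xE8D0 = 1110100011010000
→ OR → 1110110111010100 = 60884

60884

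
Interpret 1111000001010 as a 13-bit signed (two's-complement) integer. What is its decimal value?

pattern = 1111000001010 (MSB is 1 ⇒ negative)
Invert: 0000111110101, add 1 → 0000111110110 = 502, so the value is -502.
(Equivalently: 7690 - 2^13 = 7690 - 8192 = -502.)

-502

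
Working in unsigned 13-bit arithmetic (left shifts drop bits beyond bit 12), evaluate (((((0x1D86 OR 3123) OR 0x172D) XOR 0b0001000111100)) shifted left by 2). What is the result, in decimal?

5644

0x1D86 = 1110110000110
3123 = 0110000110011
→ OR → 1110110110111 = 7607
0x172D = 1011100101101
→ OR → 1111110111111 = 8127
0b0001000111100 = 0001000111100
→ XOR → 1110110000011 = 7555
→ shifted left by 2 (mod 2^13) → 1011000001100 = 5644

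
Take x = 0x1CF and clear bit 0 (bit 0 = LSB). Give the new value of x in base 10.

462

x = 0111001111
bit 0 is currently 1; clear it via x & ~(1 << 0) = x & ~1
→ 0111001110 = 462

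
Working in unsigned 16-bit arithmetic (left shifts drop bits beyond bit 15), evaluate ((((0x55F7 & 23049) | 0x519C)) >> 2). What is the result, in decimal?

0x55F7 = 0101010111110111
23049 = 0101101000001001
→ & → 0101000000000001 = 20481
0x519C = 0101000110011100
→ | → 0101000110011101 = 20893
→ >> 2 → 0001010001100111 = 5223

5223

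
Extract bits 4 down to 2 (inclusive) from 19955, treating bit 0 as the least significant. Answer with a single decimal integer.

v = 100110111110011
Shift right by 2: 1001101111100
Mask low 3 bits: 100 = 4

4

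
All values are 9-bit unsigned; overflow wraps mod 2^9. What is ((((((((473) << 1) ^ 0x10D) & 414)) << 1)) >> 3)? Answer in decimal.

39

473 = 111011001
→ << 1 (mod 2^9) → 110110010 = 434
0x10D = 100001101
→ ^ → 010111111 = 191
414 = 110011110
→ & → 010011110 = 158
→ << 1 (mod 2^9) → 100111100 = 316
→ >> 3 → 000100111 = 39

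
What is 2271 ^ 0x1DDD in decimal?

2271 = 0100011011111
0x1DDD = 1110111011101
XOR → 1010100000010 = 5378

5378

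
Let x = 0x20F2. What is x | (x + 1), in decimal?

x = 10000011110010 = 8434
x + 1 = 10000011110011
OR    = 10000011110011 = 8435
(x | (x + 1) sets the lowest cleared bit.)

8435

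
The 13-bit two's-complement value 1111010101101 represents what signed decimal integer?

-339

pattern = 1111010101101 (MSB is 1 ⇒ negative)
Invert: 0000101010010, add 1 → 0000101010011 = 339, so the value is -339.
(Equivalently: 7853 - 2^13 = 7853 - 8192 = -339.)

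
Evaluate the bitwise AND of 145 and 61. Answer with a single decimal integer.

17

145 = 10010001
61 = 00111101
AND → 00010001 = 17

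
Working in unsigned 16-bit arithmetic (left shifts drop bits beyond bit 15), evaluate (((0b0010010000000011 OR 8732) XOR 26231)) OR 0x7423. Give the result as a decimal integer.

0b0010010000000011 = 0010010000000011
8732 = 0010001000011100
→ OR → 0010011000011111 = 9759
26231 = 0110011001110111
→ XOR → 0100000001101000 = 16488
0x7423 = 0111010000100011
→ OR → 0111010001101011 = 29803

29803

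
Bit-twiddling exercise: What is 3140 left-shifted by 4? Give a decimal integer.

3140 = 0000110001000100
shift left by 4 → 1100010001000000 = 50240
(equivalently, 3140 × 2^4 = 3140 × 16)

50240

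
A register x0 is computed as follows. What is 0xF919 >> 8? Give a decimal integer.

249

0xF919 = 1111100100011001
shift right by 8 → 0000000011111001 = 249
(equivalently, floor(63769 / 256))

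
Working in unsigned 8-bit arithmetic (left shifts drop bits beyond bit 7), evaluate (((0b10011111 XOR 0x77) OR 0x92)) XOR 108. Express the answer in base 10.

0b10011111 = 10011111
0x77 = 01110111
→ XOR → 11101000 = 232
0x92 = 10010010
→ OR → 11111010 = 250
108 = 01101100
→ XOR → 10010110 = 150

150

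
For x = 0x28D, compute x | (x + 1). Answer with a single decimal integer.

655

x = 1010001101 = 653
x + 1 = 1010001110
OR    = 1010001111 = 655
(x | (x + 1) sets the lowest cleared bit.)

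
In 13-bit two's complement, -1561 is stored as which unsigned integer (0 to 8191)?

1561 in 13 bits: 0011000011001
Invert: 1100111100110
Add 1:  1100111100111 = 6631
(Check: 2^13 - 1561 = 8192 - 1561 = 6631.)

6631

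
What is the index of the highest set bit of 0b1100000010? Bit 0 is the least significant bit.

9

0b1100000010 = 1100000010
The topmost 1 is at position 9 (since 2^9 = 512 ≤ 770 < 1024).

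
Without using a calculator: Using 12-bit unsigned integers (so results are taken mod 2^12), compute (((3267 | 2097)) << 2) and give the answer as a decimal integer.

3267 = 110011000011
2097 = 100000110001
→ | → 110011110011 = 3315
→ << 2 (mod 2^12) → 001111001100 = 972

972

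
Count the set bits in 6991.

9

6991 = 1101101001111
Count the 1s: 1 + 1 + 1 + 1 + 1 + 1 + 1 + 1 + 1 = 9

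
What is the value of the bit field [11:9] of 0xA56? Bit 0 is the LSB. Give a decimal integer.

v = 00101001010110
Shift right by 9: 00101
Mask low 3 bits: 101 = 5

5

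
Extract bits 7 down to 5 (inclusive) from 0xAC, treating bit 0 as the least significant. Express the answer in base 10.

v = 000010101100
Shift right by 5: 0000101
Mask low 3 bits: 101 = 5

5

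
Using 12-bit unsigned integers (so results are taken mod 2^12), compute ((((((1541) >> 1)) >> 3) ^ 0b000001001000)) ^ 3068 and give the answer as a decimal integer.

3028

1541 = 011000000101
→ >> 1 → 001100000010 = 770
→ >> 3 → 000001100000 = 96
0b000001001000 = 000001001000
→ ^ → 000000101000 = 40
3068 = 101111111100
→ ^ → 101111010100 = 3028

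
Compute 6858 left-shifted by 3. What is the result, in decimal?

54864

6858 = 0001101011001010
shift left by 3 → 1101011001010000 = 54864
(equivalently, 6858 × 2^3 = 6858 × 8)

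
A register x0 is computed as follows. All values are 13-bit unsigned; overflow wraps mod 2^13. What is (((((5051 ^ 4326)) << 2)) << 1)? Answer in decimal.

6888

5051 = 1001110111011
4326 = 1000011100110
→ ^ → 0001101011101 = 861
→ << 2 (mod 2^13) → 0110101110100 = 3444
→ << 1 (mod 2^13) → 1101011101000 = 6888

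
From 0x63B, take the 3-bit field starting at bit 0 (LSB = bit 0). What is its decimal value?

3

v = 11000111011
Shift right by 0: 11000111011
Mask low 3 bits: 011 = 3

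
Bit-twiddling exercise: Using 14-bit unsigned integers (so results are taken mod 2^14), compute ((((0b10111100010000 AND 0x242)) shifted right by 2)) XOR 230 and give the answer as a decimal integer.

0b10111100010000 = 10111100010000
0x242 = 00001001000010
→ AND → 00001000000000 = 512
→ shifted right by 2 → 00000010000000 = 128
230 = 00000011100110
→ XOR → 00000001100110 = 102

102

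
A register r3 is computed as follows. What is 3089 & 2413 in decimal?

3089 = 110000010001
2413 = 100101101101
AND → 100000000001 = 2049

2049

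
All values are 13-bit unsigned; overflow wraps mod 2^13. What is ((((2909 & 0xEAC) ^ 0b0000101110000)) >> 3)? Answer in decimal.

367

2909 = 0101101011101
0xEAC = 0111010101100
→ & → 0101000001100 = 2572
0b0000101110000 = 0000101110000
→ ^ → 0101101111100 = 2940
→ >> 3 → 0000101101111 = 367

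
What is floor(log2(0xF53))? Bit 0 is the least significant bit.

11

0xF53 = 111101010011
The topmost 1 is at position 11 (since 2^11 = 2048 ≤ 3923 < 4096).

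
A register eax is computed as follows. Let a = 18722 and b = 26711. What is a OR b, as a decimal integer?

26999

18722 = 100100100100010
26711 = 110100001010111
 OR → 110100101110111 = 26999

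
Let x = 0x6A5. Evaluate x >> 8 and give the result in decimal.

6

0x6A5 = 11010100101
shift right by 8 → 00000000110 = 6
(equivalently, floor(1701 / 256))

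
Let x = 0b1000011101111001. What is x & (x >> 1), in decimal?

x = 1000011101111001 = 34681
x>>1 = 0100001110111100
AND  = 0000001100111000 = 824
(x & (x >> 1) has a 1 wherever x has two consecutive 1 bits.)

824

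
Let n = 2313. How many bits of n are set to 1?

2313 = 100100001001
Count the 1s: 1 + 1 + 1 + 1 = 4

4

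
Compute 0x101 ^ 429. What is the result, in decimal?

172

0x101 = 100000001
429 = 110101101
XOR → 010101100 = 172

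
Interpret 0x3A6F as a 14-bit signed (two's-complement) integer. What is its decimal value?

pattern = 11101001101111 (MSB is 1 ⇒ negative)
Invert: 00010110010000, add 1 → 00010110010001 = 1425, so the value is -1425.
(Equivalently: 14959 - 2^14 = 14959 - 16384 = -1425.)

-1425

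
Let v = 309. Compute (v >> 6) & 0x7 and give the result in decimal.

v = 0100110101
Shift right by 6: 0100
Mask low 3 bits: 100 = 4

4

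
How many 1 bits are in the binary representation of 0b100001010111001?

n = 100001010111001
Count the 1s: 1 + 1 + 1 + 1 + 1 + 1 + 1 = 7

7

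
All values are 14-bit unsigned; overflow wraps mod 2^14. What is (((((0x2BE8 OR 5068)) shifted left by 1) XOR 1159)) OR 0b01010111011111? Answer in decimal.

0x2BE8 = 10101111101000
5068 = 01001111001100
→ OR → 11101111101100 = 15340
→ shifted left by 1 (mod 2^14) → 11011111011000 = 14296
1159 = 00010010000111
→ XOR → 11001101011111 = 13151
0b01010111011111 = 01010111011111
→ OR → 11011111011111 = 14303

14303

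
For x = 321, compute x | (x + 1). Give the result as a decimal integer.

x = 101000001 = 321
x + 1 = 101000010
OR    = 101000011 = 323
(x | (x + 1) sets the lowest cleared bit.)

323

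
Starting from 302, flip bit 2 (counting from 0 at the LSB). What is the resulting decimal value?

298

x = 100101110
bit 2 is currently 1; toggle it via x ^ (1 << 2) = x ^ 4
→ 100101010 = 298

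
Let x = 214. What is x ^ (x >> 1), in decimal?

189

x = 11010110 = 214
x>>1 = 01101011
XOR  = 10111101 = 189
(x ^ (x >> 1) gives the standard binary-reflected Gray code of x.)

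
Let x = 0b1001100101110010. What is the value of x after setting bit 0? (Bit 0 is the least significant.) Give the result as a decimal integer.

x = 1001100101110010
bit 0 is currently 0; set it via x | (1 << 0) = x | 1
→ 1001100101110011 = 39283

39283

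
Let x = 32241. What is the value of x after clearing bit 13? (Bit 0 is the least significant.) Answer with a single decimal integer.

x = 111110111110001
bit 13 is currently 1; clear it via x & ~(1 << 13) = x & ~8192
→ 101110111110001 = 24049

24049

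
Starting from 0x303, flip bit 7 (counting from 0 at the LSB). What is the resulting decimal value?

x = 1100000011
bit 7 is currently 0; toggle it via x ^ (1 << 7) = x ^ 128
→ 1110000011 = 899

899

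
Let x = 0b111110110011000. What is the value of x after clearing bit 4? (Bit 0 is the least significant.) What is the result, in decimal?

32136

x = 111110110011000
bit 4 is currently 1; clear it via x & ~(1 << 4) = x & ~16
→ 111110110001000 = 32136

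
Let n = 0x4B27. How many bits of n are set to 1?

8

0x4B27 = 100101100100111
Count the 1s: 1 + 1 + 1 + 1 + 1 + 1 + 1 + 1 = 8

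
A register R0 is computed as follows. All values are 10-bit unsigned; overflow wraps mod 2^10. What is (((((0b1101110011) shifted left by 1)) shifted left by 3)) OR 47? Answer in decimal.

831

0b1101110011 = 1101110011
→ shifted left by 1 (mod 2^10) → 1011100110 = 742
→ shifted left by 3 (mod 2^10) → 1100110000 = 816
47 = 0000101111
→ OR → 1100111111 = 831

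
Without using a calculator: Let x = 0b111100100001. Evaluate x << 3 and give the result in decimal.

30984

x = 000111100100001
shift left by 3 → 111100100001000 = 30984
(equivalently, 3873 × 2^3 = 3873 × 8)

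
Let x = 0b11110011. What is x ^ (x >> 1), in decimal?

x = 11110011 = 243
x>>1 = 01111001
XOR  = 10001010 = 138
(x ^ (x >> 1) gives the standard binary-reflected Gray code of x.)

138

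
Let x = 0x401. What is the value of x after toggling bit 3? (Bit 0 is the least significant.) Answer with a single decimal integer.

1033

x = 10000000001
bit 3 is currently 0; toggle it via x ^ (1 << 3) = x ^ 8
→ 10000001001 = 1033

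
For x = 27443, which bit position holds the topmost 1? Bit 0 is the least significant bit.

14

27443 = 110101100110011
The topmost 1 is at position 14 (since 2^14 = 16384 ≤ 27443 < 32768).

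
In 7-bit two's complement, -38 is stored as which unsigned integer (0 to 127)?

90

38 in 7 bits: 0100110
Invert: 1011001
Add 1:  1011010 = 90
(Check: 2^7 - 38 = 128 - 38 = 90.)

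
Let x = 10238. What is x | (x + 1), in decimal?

x = 10011111111110 = 10238
x + 1 = 10011111111111
OR    = 10011111111111 = 10239
(x | (x + 1) sets the lowest cleared bit.)

10239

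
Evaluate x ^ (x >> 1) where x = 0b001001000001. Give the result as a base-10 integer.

x = 1001000001 = 577
x>>1 = 0100100000
XOR  = 1101100001 = 865
(x ^ (x >> 1) gives the standard binary-reflected Gray code of x.)

865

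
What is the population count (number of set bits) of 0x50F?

0x50F = 10100001111
Count the 1s: 1 + 1 + 1 + 1 + 1 + 1 = 6

6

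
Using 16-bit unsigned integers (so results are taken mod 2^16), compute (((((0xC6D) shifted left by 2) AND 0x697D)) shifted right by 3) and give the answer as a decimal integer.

0xC6D = 0000110001101101
→ shifted left by 2 (mod 2^16) → 0011000110110100 = 12724
0x697D = 0110100101111101
→ AND → 0010000100110100 = 8500
→ shifted right by 3 → 0000010000100110 = 1062

1062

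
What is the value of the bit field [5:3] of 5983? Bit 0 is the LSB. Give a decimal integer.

3

v = 01011101011111
Shift right by 3: 01011101011
Mask low 3 bits: 011 = 3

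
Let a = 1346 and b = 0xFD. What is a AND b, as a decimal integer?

64

1346 = 10101000010
0xFD = 00011111101
AND → 00001000000 = 64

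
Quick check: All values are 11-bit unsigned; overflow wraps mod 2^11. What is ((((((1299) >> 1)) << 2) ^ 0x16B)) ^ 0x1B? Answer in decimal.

852

1299 = 10100010011
→ >> 1 → 01010001001 = 649
→ << 2 (mod 2^11) → 01000100100 = 548
0x16B = 00101101011
→ ^ → 01101001111 = 847
0x1B = 00000011011
→ ^ → 01101010100 = 852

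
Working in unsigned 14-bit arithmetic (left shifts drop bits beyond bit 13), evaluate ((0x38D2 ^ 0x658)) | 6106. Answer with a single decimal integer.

0x38D2 = 11100011010010
0x658 = 00011001011000
→ ^ → 11111010001010 = 16010
6106 = 01011111011010
→ | → 11111111011010 = 16346

16346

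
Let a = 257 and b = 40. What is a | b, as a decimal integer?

297

257 = 100000001
40 = 000101000
 OR → 100101001 = 297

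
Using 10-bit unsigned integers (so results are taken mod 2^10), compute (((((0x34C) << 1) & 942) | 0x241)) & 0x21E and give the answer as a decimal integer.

520

0x34C = 1101001100
→ << 1 (mod 2^10) → 1010011000 = 664
942 = 1110101110
→ & → 1010001000 = 648
0x241 = 1001000001
→ | → 1011001001 = 713
0x21E = 1000011110
→ & → 1000001000 = 520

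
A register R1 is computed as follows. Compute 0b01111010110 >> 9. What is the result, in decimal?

1

x = 1111010110
shift right by 9 → 0000000001 = 1
(equivalently, floor(982 / 512))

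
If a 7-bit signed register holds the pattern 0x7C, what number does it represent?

-4

pattern = 1111100 (MSB is 1 ⇒ negative)
Invert: 0000011, add 1 → 0000100 = 4, so the value is -4.
(Equivalently: 124 - 2^7 = 124 - 128 = -4.)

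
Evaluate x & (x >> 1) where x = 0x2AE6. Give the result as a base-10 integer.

x = 10101011100110 = 10982
x>>1 = 01010101110011
AND  = 00000001100010 = 98
(x & (x >> 1) has a 1 wherever x has two consecutive 1 bits.)

98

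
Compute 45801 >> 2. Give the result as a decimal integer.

11450

45801 = 1011001011101001
shift right by 2 → 0010110010111010 = 11450
(equivalently, floor(45801 / 4))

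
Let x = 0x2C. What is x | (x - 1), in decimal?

x = 101100 = 44
x - 1 = 101011
OR    = 101111 = 47
(x | (x - 1) sets all bits below the lowest set bit.)

47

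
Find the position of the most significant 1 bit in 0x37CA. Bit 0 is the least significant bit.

13

0x37CA = 11011111001010
The topmost 1 is at position 13 (since 2^13 = 8192 ≤ 14282 < 16384).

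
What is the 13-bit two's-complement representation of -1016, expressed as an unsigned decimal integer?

7176

1016 in 13 bits: 0001111111000
Invert: 1110000000111
Add 1:  1110000001000 = 7176
(Check: 2^13 - 1016 = 8192 - 1016 = 7176.)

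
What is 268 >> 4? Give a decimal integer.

268 = 100001100
shift right by 4 → 000010000 = 16
(equivalently, floor(268 / 16))

16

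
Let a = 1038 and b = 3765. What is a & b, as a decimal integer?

1038 = 010000001110
3765 = 111010110101
AND → 010000000100 = 1028

1028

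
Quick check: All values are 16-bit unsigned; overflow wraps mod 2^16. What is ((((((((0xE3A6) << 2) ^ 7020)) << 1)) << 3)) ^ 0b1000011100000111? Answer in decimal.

0xE3A6 = 1110001110100110
→ << 2 (mod 2^16) → 1000111010011000 = 36504
7020 = 0001101101101100
→ ^ → 1001010111110100 = 38388
→ << 1 (mod 2^16) → 0010101111101000 = 11240
→ << 3 (mod 2^16) → 0101111101000000 = 24384
0b1000011100000111 = 1000011100000111
→ ^ → 1101100001000111 = 55367

55367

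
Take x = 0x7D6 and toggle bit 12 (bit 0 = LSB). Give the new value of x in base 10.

x = 0011111010110
bit 12 is currently 0; toggle it via x ^ (1 << 12) = x ^ 4096
→ 1011111010110 = 6102

6102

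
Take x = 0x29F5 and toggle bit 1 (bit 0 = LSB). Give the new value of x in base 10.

x = 10100111110101
bit 1 is currently 0; toggle it via x ^ (1 << 1) = x ^ 2
→ 10100111110111 = 10743

10743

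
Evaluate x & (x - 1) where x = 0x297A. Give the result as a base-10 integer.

x = 10100101111010 = 10618
x - 1 = 10100101111001
AND   = 10100101111000 = 10616
(x & (x - 1) clears the lowest set bit of x.)

10616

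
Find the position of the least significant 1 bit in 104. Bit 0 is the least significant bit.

104 = 1101000
Trailing zeros: 3, so the lowest set bit is bit 3 (value 8).

3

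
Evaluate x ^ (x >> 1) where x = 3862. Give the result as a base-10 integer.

x = 111100010110 = 3862
x>>1 = 011110001011
XOR  = 100010011101 = 2205
(x ^ (x >> 1) gives the standard binary-reflected Gray code of x.)

2205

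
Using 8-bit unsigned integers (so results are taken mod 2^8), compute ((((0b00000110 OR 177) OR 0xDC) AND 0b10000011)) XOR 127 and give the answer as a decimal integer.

252

0b00000110 = 00000110
177 = 10110001
→ OR → 10110111 = 183
0xDC = 11011100
→ OR → 11111111 = 255
0b10000011 = 10000011
→ AND → 10000011 = 131
127 = 01111111
→ XOR → 11111100 = 252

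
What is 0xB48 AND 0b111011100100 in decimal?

2624

0xB48 = 101101001000
b = 111011100100
AND → 101001000000 = 2624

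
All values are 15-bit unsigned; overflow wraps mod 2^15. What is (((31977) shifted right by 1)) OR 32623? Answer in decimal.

32639

31977 = 111110011101001
→ shifted right by 1 → 011111001110100 = 15988
32623 = 111111101101111
→ OR → 111111101111111 = 32639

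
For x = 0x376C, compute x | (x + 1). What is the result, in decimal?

x = 11011101101100 = 14188
x + 1 = 11011101101101
OR    = 11011101101101 = 14189
(x | (x + 1) sets the lowest cleared bit.)

14189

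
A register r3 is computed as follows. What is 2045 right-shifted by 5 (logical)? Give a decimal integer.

63

2045 = 11111111101
shift right by 5 → 00000111111 = 63
(equivalently, floor(2045 / 32))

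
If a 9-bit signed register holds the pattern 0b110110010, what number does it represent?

-78

pattern = 110110010 (MSB is 1 ⇒ negative)
Invert: 001001101, add 1 → 001001110 = 78, so the value is -78.
(Equivalently: 434 - 2^9 = 434 - 512 = -78.)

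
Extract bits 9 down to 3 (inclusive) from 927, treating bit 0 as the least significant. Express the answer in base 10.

115

v = 01110011111
Shift right by 3: 01110011
Mask low 7 bits: 1110011 = 115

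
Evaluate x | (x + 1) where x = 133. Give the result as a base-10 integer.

x = 10000101 = 133
x + 1 = 10000110
OR    = 10000111 = 135
(x | (x + 1) sets the lowest cleared bit.)

135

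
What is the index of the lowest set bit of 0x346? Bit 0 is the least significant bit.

0x346 = 1101000110
Trailing zeros: 1, so the lowest set bit is bit 1 (value 2).

1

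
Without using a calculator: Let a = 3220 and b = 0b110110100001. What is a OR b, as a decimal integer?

3220 = 110010010100
b = 110110100001
 OR → 110110110101 = 3509

3509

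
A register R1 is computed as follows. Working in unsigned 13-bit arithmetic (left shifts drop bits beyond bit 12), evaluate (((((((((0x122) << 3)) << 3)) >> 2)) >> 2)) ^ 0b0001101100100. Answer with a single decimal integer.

0x122 = 0000100100010
→ << 3 (mod 2^13) → 0100100010000 = 2320
→ << 3 (mod 2^13) → 0100010000000 = 2176
→ >> 2 → 0001000100000 = 544
→ >> 2 → 0000010001000 = 136
0b0001101100100 = 0001101100100
→ ^ → 0001111101100 = 1004

1004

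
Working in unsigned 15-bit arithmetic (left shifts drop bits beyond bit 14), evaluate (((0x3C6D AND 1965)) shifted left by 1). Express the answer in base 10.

2138

0x3C6D = 011110001101101
1965 = 000011110101101
→ AND → 000010000101101 = 1069
→ shifted left by 1 (mod 2^15) → 000100001011010 = 2138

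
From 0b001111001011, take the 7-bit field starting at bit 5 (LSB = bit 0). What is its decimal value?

v = 001111001011
Shift right by 5: 0011110
Mask low 7 bits: 0011110 = 30

30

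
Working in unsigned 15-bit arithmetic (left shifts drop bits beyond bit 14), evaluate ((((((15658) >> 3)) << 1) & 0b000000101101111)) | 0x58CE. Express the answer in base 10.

22990

15658 = 011110100101010
→ >> 3 → 000011110100101 = 1957
→ << 1 (mod 2^15) → 000111101001010 = 3914
0b000000101101111 = 000000101101111
→ & → 000000101001010 = 330
0x58CE = 101100011001110
→ | → 101100111001110 = 22990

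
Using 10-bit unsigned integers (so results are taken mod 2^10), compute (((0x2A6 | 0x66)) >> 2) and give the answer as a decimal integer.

0x2A6 = 1010100110
0x66 = 0001100110
→ | → 1011100110 = 742
→ >> 2 → 0010111001 = 185

185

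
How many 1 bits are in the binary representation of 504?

6

504 = 111111000
Count the 1s: 1 + 1 + 1 + 1 + 1 + 1 = 6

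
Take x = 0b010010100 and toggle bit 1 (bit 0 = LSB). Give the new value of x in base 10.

x = 010010100
bit 1 is currently 0; toggle it via x ^ (1 << 1) = x ^ 2
→ 010010110 = 150

150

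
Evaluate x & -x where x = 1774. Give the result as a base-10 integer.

x = 11011101110 = 1774
-x (two's complement) = …00100010010
AND   = 00000000010 = 2
(x & -x isolates the lowest set bit of x.)

2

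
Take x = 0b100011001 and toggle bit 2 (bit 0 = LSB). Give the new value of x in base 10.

x = 100011001
bit 2 is currently 0; toggle it via x ^ (1 << 2) = x ^ 4
→ 100011101 = 285

285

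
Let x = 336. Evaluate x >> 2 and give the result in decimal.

336 = 101010000
shift right by 2 → 001010100 = 84
(equivalently, floor(336 / 4))

84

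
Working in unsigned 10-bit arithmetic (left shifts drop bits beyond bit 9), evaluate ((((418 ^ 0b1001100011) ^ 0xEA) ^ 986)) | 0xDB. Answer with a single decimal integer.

251

418 = 0110100010
0b1001100011 = 1001100011
→ ^ → 1111000001 = 961
0xEA = 0011101010
→ ^ → 1100101011 = 811
986 = 1111011010
→ ^ → 0011110001 = 241
0xDB = 0011011011
→ | → 0011111011 = 251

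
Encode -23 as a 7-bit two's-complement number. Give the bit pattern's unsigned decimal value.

23 in 7 bits: 0010111
Invert: 1101000
Add 1:  1101001 = 105
(Check: 2^7 - 23 = 128 - 23 = 105.)

105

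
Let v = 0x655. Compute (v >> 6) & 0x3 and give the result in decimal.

v = 11001010101
Shift right by 6: 11001
Mask low 2 bits: 01 = 1

1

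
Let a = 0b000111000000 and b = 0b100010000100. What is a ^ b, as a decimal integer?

a = 000111000000
b = 100010000100
XOR → 100101000100 = 2372

2372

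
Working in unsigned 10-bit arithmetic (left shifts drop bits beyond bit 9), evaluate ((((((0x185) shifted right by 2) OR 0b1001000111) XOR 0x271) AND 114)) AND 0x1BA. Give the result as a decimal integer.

18

0x185 = 0110000101
→ shifted right by 2 → 0001100001 = 97
0b1001000111 = 1001000111
→ OR → 1001100111 = 615
0x271 = 1001110001
→ XOR → 0000010110 = 22
114 = 0001110010
→ AND → 0000010010 = 18
0x1BA = 0110111010
→ AND → 0000010010 = 18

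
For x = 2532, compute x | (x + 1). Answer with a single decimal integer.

2533

x = 100111100100 = 2532
x + 1 = 100111100101
OR    = 100111100101 = 2533
(x | (x + 1) sets the lowest cleared bit.)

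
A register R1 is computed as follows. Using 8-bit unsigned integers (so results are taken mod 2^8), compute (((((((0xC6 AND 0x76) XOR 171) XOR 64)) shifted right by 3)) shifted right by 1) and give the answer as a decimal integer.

10

0xC6 = 11000110
0x76 = 01110110
→ AND → 01000110 = 70
171 = 10101011
→ XOR → 11101101 = 237
64 = 01000000
→ XOR → 10101101 = 173
→ shifted right by 3 → 00010101 = 21
→ shifted right by 1 → 00001010 = 10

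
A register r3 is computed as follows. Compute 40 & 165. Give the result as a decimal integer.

40 = 00101000
165 = 10100101
AND → 00100000 = 32

32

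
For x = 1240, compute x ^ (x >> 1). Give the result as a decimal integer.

1716

x = 10011011000 = 1240
x>>1 = 01001101100
XOR  = 11010110100 = 1716
(x ^ (x >> 1) gives the standard binary-reflected Gray code of x.)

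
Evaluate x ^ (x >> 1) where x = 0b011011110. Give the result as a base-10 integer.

x = 11011110 = 222
x>>1 = 01101111
XOR  = 10110001 = 177
(x ^ (x >> 1) gives the standard binary-reflected Gray code of x.)

177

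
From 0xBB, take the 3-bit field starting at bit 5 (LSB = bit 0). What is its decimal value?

5

v = 010111011
Shift right by 5: 0101
Mask low 3 bits: 101 = 5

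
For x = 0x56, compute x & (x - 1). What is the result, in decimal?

x = 1010110 = 86
x - 1 = 1010101
AND   = 1010100 = 84
(x & (x - 1) clears the lowest set bit of x.)

84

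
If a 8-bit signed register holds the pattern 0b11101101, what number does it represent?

-19

pattern = 11101101 (MSB is 1 ⇒ negative)
Invert: 00010010, add 1 → 00010011 = 19, so the value is -19.
(Equivalently: 237 - 2^8 = 237 - 256 = -19.)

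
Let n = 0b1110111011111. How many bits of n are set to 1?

11

n = 1110111011111
Count the 1s: 1 + 1 + 1 + 1 + 1 + 1 + 1 + 1 + 1 + 1 + 1 = 11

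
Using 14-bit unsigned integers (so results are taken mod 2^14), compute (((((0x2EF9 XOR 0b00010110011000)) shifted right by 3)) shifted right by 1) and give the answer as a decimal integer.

694

0x2EF9 = 10111011111001
0b00010110011000 = 00010110011000
→ XOR → 10101101100001 = 11105
→ shifted right by 3 → 00010101101100 = 1388
→ shifted right by 1 → 00001010110110 = 694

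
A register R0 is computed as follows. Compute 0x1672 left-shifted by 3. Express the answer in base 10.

45968

0x1672 = 0001011001110010
shift left by 3 → 1011001110010000 = 45968
(equivalently, 5746 × 2^3 = 5746 × 8)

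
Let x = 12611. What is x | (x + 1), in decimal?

x = 11000101000011 = 12611
x + 1 = 11000101000100
OR    = 11000101000111 = 12615
(x | (x + 1) sets the lowest cleared bit.)

12615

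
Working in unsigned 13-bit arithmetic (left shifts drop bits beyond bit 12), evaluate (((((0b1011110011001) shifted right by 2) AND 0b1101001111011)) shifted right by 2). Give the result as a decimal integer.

24

0b1011110011001 = 1011110011001
→ shifted right by 2 → 0010111100110 = 1510
0b1101001111011 = 1101001111011
→ AND → 0000001100010 = 98
→ shifted right by 2 → 0000000011000 = 24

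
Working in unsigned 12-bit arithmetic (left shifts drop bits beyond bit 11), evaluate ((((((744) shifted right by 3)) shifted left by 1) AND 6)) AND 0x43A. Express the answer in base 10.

744 = 001011101000
→ shifted right by 3 → 000001011101 = 93
→ shifted left by 1 (mod 2^12) → 000010111010 = 186
6 = 000000000110
→ AND → 000000000010 = 2
0x43A = 010000111010
→ AND → 000000000010 = 2

2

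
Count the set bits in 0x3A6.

6

0x3A6 = 1110100110
Count the 1s: 1 + 1 + 1 + 1 + 1 + 1 = 6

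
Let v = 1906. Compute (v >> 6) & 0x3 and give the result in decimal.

v = 011101110010
Shift right by 6: 011101
Mask low 2 bits: 01 = 1

1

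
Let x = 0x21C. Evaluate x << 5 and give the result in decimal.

17280

0x21C = 000001000011100
shift left by 5 → 100001110000000 = 17280
(equivalently, 540 × 2^5 = 540 × 32)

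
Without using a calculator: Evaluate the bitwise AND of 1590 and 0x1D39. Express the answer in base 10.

1072

1590 = 0011000110110
0x1D39 = 1110100111001
AND → 0010000110000 = 1072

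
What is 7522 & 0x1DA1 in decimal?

7456

7522 = 1110101100010
0x1DA1 = 1110110100001
AND → 1110100100000 = 7456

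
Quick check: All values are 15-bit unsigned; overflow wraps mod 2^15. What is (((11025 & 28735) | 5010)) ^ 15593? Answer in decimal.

3962

11025 = 010101100010001
28735 = 111000000111111
→ & → 010000000010001 = 8209
5010 = 001001110010010
→ | → 011001110010011 = 13203
15593 = 011110011101001
→ ^ → 000111101111010 = 3962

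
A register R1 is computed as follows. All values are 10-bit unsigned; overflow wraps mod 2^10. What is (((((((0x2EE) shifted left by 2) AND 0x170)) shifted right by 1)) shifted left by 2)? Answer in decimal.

0x2EE = 1011101110
→ shifted left by 2 (mod 2^10) → 1110111000 = 952
0x170 = 0101110000
→ AND → 0100110000 = 304
→ shifted right by 1 → 0010011000 = 152
→ shifted left by 2 (mod 2^10) → 1001100000 = 608

608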